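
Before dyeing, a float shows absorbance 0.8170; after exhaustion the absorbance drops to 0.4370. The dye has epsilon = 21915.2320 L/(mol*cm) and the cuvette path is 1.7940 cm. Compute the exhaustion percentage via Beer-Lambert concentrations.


c_initial = A_i / (epsilon * l) = 0.8170 / (21915.2320 * 1.7940) = 2.0780e-05 mol/L
c_final = A_f / (epsilon * l) = 0.4370 / (21915.2320 * 1.7940) = 1.1115e-05 mol/L
Exhaustion = (c_initial - c_final) / c_initial * 100 = (2.0780e-05 - 1.1115e-05) / 2.0780e-05 * 100 = 46.5116 %


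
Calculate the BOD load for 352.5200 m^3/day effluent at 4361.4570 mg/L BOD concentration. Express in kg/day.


Formula: BOD_load = volume * conc / 1000
Substituting: BOD_load = 352.5200 * 4361.4570 / 1000
Result: 1537.5008 kg/day


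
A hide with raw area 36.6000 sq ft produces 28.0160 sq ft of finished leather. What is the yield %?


Formula: Yield = finished / raw * 100
Substituting: Yield = 28.0160 / 36.6000 * 100
Result: 76.5464 %


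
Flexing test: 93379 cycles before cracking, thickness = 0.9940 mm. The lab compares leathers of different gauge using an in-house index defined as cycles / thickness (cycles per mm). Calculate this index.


Formula: Index = cycles / thickness
Substituting: Index = 93379 / 0.9940
Result: 93942.6559 cycles/mm


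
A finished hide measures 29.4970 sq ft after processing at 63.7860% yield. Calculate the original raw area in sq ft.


Formula: raw = finished * 100 / yield
Substituting: raw = 29.4970 * 100 / 63.7860
Result: 46.2437 sq ft


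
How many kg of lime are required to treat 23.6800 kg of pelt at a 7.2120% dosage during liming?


Formula: Lime = substrate * pct / 100
Substituting: Lime = 23.6800 * 7.2120 / 100
Result: 1.7078 kg


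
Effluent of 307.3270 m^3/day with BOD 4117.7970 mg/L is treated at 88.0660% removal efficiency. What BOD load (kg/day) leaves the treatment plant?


Load_in = volume * conc / 1000 = 307.3270 * 4117.7970 / 1000 = 1265.5102 kg/day
Removed = Load_in * eff / 100 = 1265.5102 * 88.0660 / 100 = 1114.4842 kg/day
Load_out = Load_in - Removed = 1265.5102 - 1114.4842 = 151.0260 kg/day


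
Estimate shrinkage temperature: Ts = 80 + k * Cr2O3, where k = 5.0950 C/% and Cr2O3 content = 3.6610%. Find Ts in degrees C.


Formula: Ts = 80 + k * Cr2O3
Substituting: Ts = 80 + 5.0950 * 3.6610
Result: 98.6528 C


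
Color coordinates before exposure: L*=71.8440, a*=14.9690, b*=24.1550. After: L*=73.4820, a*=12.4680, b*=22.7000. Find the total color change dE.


dL = 1.6380, da = -2.5010, db = -1.4550
dE = sqrt(1.6380^2 + (-2.5010)^2 + (-1.4550)^2) = 3.3249


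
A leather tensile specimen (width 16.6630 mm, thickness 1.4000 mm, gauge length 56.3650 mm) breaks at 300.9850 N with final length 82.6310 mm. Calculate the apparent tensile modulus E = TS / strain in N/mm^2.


TS = F / (w * t) = 300.9850 / (16.6630 * 1.4000) = 12.9022 N/mm^2
strain = (Lf - L0) / L0 = (82.6310 - 56.3650) / 56.3650 = 0.4660
E = TS / strain = 12.9022 / 0.4660 = 27.6872 N/mm^2


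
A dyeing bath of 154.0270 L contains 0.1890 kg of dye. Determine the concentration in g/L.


Formula: Conc = dye_mass(kg) / volume(L) * 1000
Substituting: Conc = 0.1890 / 154.0270 * 1000
Result: 1.2271 g/L


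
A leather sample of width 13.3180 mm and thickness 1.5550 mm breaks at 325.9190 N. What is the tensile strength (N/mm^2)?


Formula: TS = force / (width * thickness)
Substituting: TS = 325.9190 / (13.3180 * 1.5550)
Result: 15.7377 N/mm^2


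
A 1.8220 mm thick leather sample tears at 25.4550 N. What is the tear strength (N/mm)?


Formula: Tear strength = force / thickness
Substituting: Tear strength = 25.4550 / 1.8220
Result: 13.9709 N/mm


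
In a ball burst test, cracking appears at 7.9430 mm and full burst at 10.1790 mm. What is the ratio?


Formula: Ratio = crack / burst
Substituting: Ratio = 7.9430 / 10.1790
Result: 0.7803


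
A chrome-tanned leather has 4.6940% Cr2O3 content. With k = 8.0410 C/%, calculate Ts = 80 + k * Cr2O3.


Formula: Ts = 80 + k * Cr2O3
Substituting: Ts = 80 + 8.0410 * 4.6940
Result: 117.7445 C


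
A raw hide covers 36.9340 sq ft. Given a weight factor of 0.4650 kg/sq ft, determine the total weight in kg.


Formula: Weight = area * weight_per_sqft
Substituting: Weight = 36.9340 * 0.4650
Result: 17.1743 kg


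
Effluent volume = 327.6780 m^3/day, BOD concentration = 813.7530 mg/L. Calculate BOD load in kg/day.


Formula: BOD_load = volume * conc / 1000
Substituting: BOD_load = 327.6780 * 813.7530 / 1000
Result: 266.6490 kg/day


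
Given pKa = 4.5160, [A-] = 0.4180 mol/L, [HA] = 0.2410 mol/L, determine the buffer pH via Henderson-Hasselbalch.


ratio = [A-] / [HA] = 0.4180 / 0.2410 = 1.7344
log10(ratio) = 0.2392
pH = pKa + log10(ratio) = 4.5160 + 0.2392 = 4.7552


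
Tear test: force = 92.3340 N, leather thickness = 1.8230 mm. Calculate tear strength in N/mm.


Formula: Tear strength = force / thickness
Substituting: Tear strength = 92.3340 / 1.8230
Result: 50.6495 N/mm


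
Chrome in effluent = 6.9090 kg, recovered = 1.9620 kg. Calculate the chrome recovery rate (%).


Formula: Recovery = recovered / input * 100
Substituting: Recovery = 1.9620 / 6.9090 * 100
Result: 28.3977 %


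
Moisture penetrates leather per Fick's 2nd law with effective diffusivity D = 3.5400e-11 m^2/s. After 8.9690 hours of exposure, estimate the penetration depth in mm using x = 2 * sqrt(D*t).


t = 8.9690 hr * 3600 = 32288.4000 s
D * t = 3.5400e-11 * 32288.4000 = 1.1430e-06
x = 2 * sqrt(D*t) = 2 * sqrt(1.1430e-06) = 0.00213823 m = 2.1382 mm


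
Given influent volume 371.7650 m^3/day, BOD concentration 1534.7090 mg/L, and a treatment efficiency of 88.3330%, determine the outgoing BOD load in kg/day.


Load_in = volume * conc / 1000 = 371.7650 * 1534.7090 / 1000 = 570.5511 kg/day
Removed = Load_in * eff / 100 = 570.5511 * 88.3330 / 100 = 503.9849 kg/day
Load_out = Load_in - Removed = 570.5511 - 503.9849 = 66.5662 kg/day


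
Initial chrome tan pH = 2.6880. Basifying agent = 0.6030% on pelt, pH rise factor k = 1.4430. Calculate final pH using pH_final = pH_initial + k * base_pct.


Formula: pH_final = pH_initial + k * base_pct
Substituting: pH_final = 2.6880 + 1.4430 * 0.6030
Result: 3.5581


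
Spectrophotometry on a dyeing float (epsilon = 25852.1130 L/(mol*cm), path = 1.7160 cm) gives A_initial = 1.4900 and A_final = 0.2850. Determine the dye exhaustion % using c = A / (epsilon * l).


c_initial = A_i / (epsilon * l) = 1.4900 / (25852.1130 * 1.7160) = 3.3587e-05 mol/L
c_final = A_f / (epsilon * l) = 0.2850 / (25852.1130 * 1.7160) = 6.4244e-06 mol/L
Exhaustion = (c_initial - c_final) / c_initial * 100 = (3.3587e-05 - 6.4244e-06) / 3.3587e-05 * 100 = 80.8725 %


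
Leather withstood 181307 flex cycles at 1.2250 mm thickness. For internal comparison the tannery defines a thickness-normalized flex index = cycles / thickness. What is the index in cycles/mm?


Formula: Index = cycles / thickness
Substituting: Index = 181307 / 1.2250
Result: 148005.7143 cycles/mm


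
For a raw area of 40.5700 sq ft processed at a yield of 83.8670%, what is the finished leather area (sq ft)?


Formula: finished = raw * yield / 100
Substituting: finished = 40.5700 * 83.8670 / 100
Result: 34.0248 sq ft


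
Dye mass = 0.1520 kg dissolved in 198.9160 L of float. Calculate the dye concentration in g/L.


Formula: Conc = dye_mass(kg) / volume(L) * 1000
Substituting: Conc = 0.1520 / 198.9160 * 1000
Result: 0.7641 g/L


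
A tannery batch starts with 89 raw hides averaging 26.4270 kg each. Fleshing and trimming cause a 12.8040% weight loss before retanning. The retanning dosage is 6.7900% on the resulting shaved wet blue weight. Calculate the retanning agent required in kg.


Total_raw = N * avg_wt = 89 * 26.4270 = 2352.0030 kg
Substrate = Total_raw * (1 - loss/100) = 2352.0030 * (1 - 12.8040/100) = 2050.8525 kg
Retan = Substrate * pct / 100 = 2050.8525 * 6.7900 / 100 = 139.2529 kg


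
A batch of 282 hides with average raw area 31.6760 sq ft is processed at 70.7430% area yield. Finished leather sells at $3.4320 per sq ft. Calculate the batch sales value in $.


Raw_total = N * avg_area = 282 * 31.6760 = 8932.6320 sq ft
Finished = Raw_total * yield / 100 = 8932.6320 * 70.7430 / 100 = 6319.2119 sq ft
Value = Finished * price = 6319.2119 * 3.4320 = 21687.5351 $


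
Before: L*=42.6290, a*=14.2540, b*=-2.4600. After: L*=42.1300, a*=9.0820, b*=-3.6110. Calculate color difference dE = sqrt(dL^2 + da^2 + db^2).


dL = -0.4990, da = -5.1720, db = -1.1510
dE = sqrt((-0.4990)^2 + (-5.1720)^2 + (-1.1510)^2) = 5.3220


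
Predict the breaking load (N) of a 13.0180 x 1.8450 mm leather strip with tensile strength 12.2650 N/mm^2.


Formula: F = TS * w * t
Substituting: F = 12.2650 * 13.0180 * 1.8450
Result: 294.5833 N


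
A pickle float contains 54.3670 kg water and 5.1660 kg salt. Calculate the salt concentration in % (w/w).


Formula: Conc = salt / (water + salt) * 100
Substituting: Conc = 5.1660 / (54.3670 + 5.1660) * 100
Result: 8.6775 %


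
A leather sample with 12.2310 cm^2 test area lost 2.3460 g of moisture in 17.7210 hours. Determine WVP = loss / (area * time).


Formula: WVP = loss / (area * time)
Substituting: WVP = 2.3460 / (12.2310 * 17.7210)
Result: 0.0108238 g/(cm^2*hr)


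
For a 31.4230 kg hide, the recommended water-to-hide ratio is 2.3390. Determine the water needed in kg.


Formula: Water = hide_weight * ratio
Substituting: Water = 31.4230 * 2.3390
Result: 73.4984 kg


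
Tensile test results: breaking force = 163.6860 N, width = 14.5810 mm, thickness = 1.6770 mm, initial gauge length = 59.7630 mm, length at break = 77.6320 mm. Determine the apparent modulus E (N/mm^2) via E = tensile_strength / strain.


TS = F / (w * t) = 163.6860 / (14.5810 * 1.6770) = 6.6941 N/mm^2
strain = (Lf - L0) / L0 = (77.6320 - 59.7630) / 59.7630 = 0.2990
E = TS / strain = 6.6941 / 0.2990 = 22.3884 N/mm^2


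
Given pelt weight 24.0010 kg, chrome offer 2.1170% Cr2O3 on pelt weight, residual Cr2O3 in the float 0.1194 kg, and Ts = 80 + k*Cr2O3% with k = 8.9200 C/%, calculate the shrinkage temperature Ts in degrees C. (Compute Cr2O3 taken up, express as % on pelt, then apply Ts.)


Offered = pelt * offer_pct / 100 = 24.0010 * 2.1170 / 100 = 0.5081 kg
Uptake = offered - residual = 0.5081 - 0.1194 = 0.3887 kg
Cr2O3% on pelt = uptake / pelt * 100 = 0.3887 / 24.0010 * 100 = 1.6195 %
Ts = 80 + k * Cr2O3% = 80 + 8.9200 * 1.6195 = 94.4461 C


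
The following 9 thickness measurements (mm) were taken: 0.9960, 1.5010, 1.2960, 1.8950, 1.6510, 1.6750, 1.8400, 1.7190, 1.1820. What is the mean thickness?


Formula: Average = sum / n
Substituting: Average = 13.7550 / 9
Result: 1.5283 mm


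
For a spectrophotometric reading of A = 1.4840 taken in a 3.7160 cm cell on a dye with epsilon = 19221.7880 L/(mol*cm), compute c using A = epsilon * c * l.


Formula: c = A / (epsilon * l)
Substituting: c = 1.4840 / (19221.7880 * 3.7160)
Result: 2.0776e-05 mol/L


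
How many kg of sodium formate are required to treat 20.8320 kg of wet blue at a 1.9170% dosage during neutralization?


Formula: Neutralizer = substrate * pct / 100
Substituting: Neutralizer = 20.8320 * 1.9170 / 100
Result: 0.3993 kg


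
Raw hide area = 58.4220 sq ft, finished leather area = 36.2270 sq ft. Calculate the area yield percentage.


Formula: Yield = finished / raw * 100
Substituting: Yield = 36.2270 / 58.4220 * 100
Result: 62.0092 %


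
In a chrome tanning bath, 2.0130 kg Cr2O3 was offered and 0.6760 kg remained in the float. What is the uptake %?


Formula: Uptake = (offered - residual) / offered * 100
Substituting: Uptake = (2.0130 - 0.6760) / 2.0130 * 100
Result: 66.4183 %


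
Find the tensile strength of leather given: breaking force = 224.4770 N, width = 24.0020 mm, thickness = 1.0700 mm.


Formula: TS = force / (width * thickness)
Substituting: TS = 224.4770 / (24.0020 * 1.0700)
Result: 8.7406 N/mm^2


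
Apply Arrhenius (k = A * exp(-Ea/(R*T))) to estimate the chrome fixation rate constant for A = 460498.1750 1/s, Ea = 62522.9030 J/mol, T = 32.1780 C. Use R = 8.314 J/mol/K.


T_K = T_C + 273.15 = 32.1780 + 273.15 = 305.3280 K
exponent = -Ea / (R * T_K) = -62522.9030 / (8.314 * 305.3280) = -24.6299
k = A * exp(exponent) = 460498.1750 * exp(-24.6299) = 9.2598e-06 1/s


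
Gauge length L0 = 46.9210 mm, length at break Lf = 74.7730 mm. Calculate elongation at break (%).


Formula: Elongation = (Lf - L0) / L0 * 100
Substituting: Elongation = (74.7730 - 46.9210) / 46.9210 * 100
Result: 59.3593 %


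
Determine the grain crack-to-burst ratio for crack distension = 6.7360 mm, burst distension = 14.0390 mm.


Formula: Ratio = crack / burst
Substituting: Ratio = 6.7360 / 14.0390
Result: 0.4798


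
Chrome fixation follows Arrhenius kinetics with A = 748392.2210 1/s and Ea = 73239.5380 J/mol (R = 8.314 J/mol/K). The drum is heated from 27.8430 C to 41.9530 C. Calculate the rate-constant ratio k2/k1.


T1 = 27.8430 + 273.15 = 300.9930 K; T2 = 41.9530 + 273.15 = 315.1030 K
k1 = A * exp(-Ea/(R*T1)) = 748392.2210 * exp(-73239.5380/(8.314*300.9930)) = 1.4575e-07 1/s
k2 = A * exp(-Ea/(R*T2)) = 748392.2210 * exp(-73239.5380/(8.314*315.1030)) = 5.4047e-07 1/s
k2/k1 = 5.4047e-07 / 1.4575e-07 = 3.7082


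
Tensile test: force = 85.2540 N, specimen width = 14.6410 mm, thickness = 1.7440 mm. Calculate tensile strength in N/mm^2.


Formula: TS = force / (width * thickness)
Substituting: TS = 85.2540 / (14.6410 * 1.7440)
Result: 3.3389 N/mm^2


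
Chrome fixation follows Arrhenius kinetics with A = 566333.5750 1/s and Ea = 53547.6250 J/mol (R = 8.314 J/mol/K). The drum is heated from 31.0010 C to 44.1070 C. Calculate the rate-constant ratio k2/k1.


T1 = 31.0010 + 273.15 = 304.1510 K; T2 = 44.1070 + 273.15 = 317.2570 K
k1 = A * exp(-Ea/(R*T1)) = 566333.5750 * exp(-53547.6250/(8.314*304.1510)) = 3.6018e-04 1/s
k2 = A * exp(-Ea/(R*T2)) = 566333.5750 * exp(-53547.6250/(8.314*317.2570)) = 8.6383e-04 1/s
k2/k1 = 8.6383e-04 / 3.6018e-04 = 2.3984


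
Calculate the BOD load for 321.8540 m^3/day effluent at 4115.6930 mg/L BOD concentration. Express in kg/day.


Formula: BOD_load = volume * conc / 1000
Substituting: BOD_load = 321.8540 * 4115.6930 / 1000
Result: 1324.6523 kg/day


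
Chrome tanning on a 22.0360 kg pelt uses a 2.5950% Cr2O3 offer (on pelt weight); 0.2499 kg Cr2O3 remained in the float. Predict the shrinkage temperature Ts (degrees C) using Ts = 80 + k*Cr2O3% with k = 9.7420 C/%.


Offered = pelt * offer_pct / 100 = 22.0360 * 2.5950 / 100 = 0.5718 kg
Uptake = offered - residual = 0.5718 - 0.2499 = 0.3219 kg
Cr2O3% on pelt = uptake / pelt * 100 = 0.3219 / 22.0360 * 100 = 1.4609 %
Ts = 80 + k * Cr2O3% = 80 + 9.7420 * 1.4609 = 94.2325 C


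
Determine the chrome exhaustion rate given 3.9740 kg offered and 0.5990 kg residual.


Formula: Uptake = (offered - residual) / offered * 100
Substituting: Uptake = (3.9740 - 0.5990) / 3.9740 * 100
Result: 84.9270 %


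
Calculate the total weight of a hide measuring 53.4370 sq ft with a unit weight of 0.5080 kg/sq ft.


Formula: Weight = area * weight_per_sqft
Substituting: Weight = 53.4370 * 0.5080
Result: 27.1460 kg


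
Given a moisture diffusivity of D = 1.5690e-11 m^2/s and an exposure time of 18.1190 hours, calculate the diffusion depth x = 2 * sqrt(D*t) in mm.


t = 18.1190 hr * 3600 = 65228.4000 s
D * t = 1.5690e-11 * 65228.4000 = 1.0234e-06
x = 2 * sqrt(D*t) = 2 * sqrt(1.0234e-06) = 0.0020233 m = 2.0233 mm


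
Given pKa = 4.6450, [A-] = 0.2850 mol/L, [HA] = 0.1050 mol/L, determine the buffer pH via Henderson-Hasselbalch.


ratio = [A-] / [HA] = 0.2850 / 0.1050 = 2.7143
log10(ratio) = 0.4337
pH = pKa + log10(ratio) = 4.6450 + 0.4337 = 5.0787


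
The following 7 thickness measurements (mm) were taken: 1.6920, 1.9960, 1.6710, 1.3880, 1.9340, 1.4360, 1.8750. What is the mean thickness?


Formula: Average = sum / n
Substituting: Average = 11.9920 / 7
Result: 1.7131 mm


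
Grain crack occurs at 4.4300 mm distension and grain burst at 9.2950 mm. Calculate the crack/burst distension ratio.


Formula: Ratio = crack / burst
Substituting: Ratio = 4.4300 / 9.2950
Result: 0.4766


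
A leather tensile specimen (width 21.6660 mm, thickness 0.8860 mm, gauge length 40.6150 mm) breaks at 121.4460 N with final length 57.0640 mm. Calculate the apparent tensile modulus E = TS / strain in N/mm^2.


TS = F / (w * t) = 121.4460 / (21.6660 * 0.8860) = 6.3266 N/mm^2
strain = (Lf - L0) / L0 = (57.0640 - 40.6150) / 40.6150 = 0.4050
E = TS / strain = 6.3266 / 0.4050 = 15.6213 N/mm^2


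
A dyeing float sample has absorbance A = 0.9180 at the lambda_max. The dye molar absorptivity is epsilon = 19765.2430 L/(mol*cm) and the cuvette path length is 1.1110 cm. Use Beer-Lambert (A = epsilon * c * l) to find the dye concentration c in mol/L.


Formula: c = A / (epsilon * l)
Substituting: c = 0.9180 / (19765.2430 * 1.1110)
Result: 4.1805e-05 mol/L


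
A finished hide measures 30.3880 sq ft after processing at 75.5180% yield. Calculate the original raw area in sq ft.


Formula: raw = finished * 100 / yield
Substituting: raw = 30.3880 * 100 / 75.5180
Result: 40.2394 sq ft


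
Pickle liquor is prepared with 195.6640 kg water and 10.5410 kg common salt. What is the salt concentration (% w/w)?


Formula: Conc = salt / (water + salt) * 100
Substituting: Conc = 10.5410 / (195.6640 + 10.5410) * 100
Result: 5.1119 %


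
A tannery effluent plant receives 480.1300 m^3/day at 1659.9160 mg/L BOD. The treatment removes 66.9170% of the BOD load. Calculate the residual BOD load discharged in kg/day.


Load_in = volume * conc / 1000 = 480.1300 * 1659.9160 / 1000 = 796.9755 kg/day
Removed = Load_in * eff / 100 = 796.9755 * 66.9170 / 100 = 533.3121 kg/day
Load_out = Load_in - Removed = 796.9755 - 533.3121 = 263.6634 kg/day


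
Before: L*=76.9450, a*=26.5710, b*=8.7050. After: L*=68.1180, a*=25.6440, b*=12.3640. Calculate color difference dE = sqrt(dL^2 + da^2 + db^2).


dL = -8.8270, da = -0.9270, db = 3.6590
dE = sqrt((-8.8270)^2 + (-0.9270)^2 + 3.6590^2) = 9.6002


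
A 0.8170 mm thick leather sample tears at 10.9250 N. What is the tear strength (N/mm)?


Formula: Tear strength = force / thickness
Substituting: Tear strength = 10.9250 / 0.8170
Result: 13.3721 N/mm


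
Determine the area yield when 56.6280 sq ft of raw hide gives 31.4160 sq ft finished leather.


Formula: Yield = finished / raw * 100
Substituting: Yield = 31.4160 / 56.6280 * 100
Result: 55.4779 %


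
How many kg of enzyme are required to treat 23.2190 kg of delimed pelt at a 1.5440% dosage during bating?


Formula: Enzyme = substrate * pct / 100
Substituting: Enzyme = 23.2190 * 1.5440 / 100
Result: 0.3585 kg


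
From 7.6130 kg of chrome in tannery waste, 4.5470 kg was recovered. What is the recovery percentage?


Formula: Recovery = recovered / input * 100
Substituting: Recovery = 4.5470 / 7.6130 * 100
Result: 59.7268 %


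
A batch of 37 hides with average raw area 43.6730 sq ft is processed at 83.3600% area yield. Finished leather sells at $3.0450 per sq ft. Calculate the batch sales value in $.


Raw_total = N * avg_area = 37 * 43.6730 = 1615.9010 sq ft
Finished = Raw_total * yield / 100 = 1615.9010 * 83.3600 / 100 = 1347.0151 sq ft
Value = Finished * price = 1347.0151 * 3.0450 = 4101.6609 $


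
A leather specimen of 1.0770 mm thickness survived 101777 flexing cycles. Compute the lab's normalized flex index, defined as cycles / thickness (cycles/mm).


Formula: Index = cycles / thickness
Substituting: Index = 101777 / 1.0770
Result: 94500.4643 cycles/mm


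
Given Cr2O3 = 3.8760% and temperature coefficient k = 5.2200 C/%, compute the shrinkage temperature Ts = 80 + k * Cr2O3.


Formula: Ts = 80 + k * Cr2O3
Substituting: Ts = 80 + 5.2200 * 3.8760
Result: 100.2327 C


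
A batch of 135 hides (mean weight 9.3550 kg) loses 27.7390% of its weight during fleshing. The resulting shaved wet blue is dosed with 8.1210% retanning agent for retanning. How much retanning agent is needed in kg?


Total_raw = N * avg_wt = 135 * 9.3550 = 1262.9250 kg
Substrate = Total_raw * (1 - loss/100) = 1262.9250 * (1 - 27.7390/100) = 912.6022 kg
Retan = Substrate * pct / 100 = 912.6022 * 8.1210 / 100 = 74.1124 kg


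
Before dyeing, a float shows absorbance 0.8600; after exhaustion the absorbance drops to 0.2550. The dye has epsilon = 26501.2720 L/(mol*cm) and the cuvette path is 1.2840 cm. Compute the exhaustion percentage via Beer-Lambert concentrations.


c_initial = A_i / (epsilon * l) = 0.8600 / (26501.2720 * 1.2840) = 2.5274e-05 mol/L
c_final = A_f / (epsilon * l) = 0.2550 / (26501.2720 * 1.2840) = 7.4939e-06 mol/L
Exhaustion = (c_initial - c_final) / c_initial * 100 = (2.5274e-05 - 7.4939e-06) / 2.5274e-05 * 100 = 70.3488 %


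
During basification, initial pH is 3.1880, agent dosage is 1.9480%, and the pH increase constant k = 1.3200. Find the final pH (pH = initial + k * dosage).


Formula: pH_final = pH_initial + k * base_pct
Substituting: pH_final = 3.1880 + 1.3200 * 1.9480
Result: 5.7594


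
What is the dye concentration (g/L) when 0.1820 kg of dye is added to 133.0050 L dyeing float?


Formula: Conc = dye_mass(kg) / volume(L) * 1000
Substituting: Conc = 0.1820 / 133.0050 * 1000
Result: 1.3684 g/L


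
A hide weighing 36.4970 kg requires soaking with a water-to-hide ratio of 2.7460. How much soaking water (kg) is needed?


Formula: Water = hide_weight * ratio
Substituting: Water = 36.4970 * 2.7460
Result: 100.2208 kg


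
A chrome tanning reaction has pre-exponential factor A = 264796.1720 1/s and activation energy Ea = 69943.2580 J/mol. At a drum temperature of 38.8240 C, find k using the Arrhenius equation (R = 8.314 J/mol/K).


T_K = T_C + 273.15 = 38.8240 + 273.15 = 311.9740 K
exponent = -Ea / (R * T_K) = -69943.2580 / (8.314 * 311.9740) = -26.9661
k = A * exp(exponent) = 264796.1720 * exp(-26.9661) = 5.1488e-07 1/s


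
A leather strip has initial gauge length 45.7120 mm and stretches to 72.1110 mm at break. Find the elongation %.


Formula: Elongation = (Lf - L0) / L0 * 100
Substituting: Elongation = (72.1110 - 45.7120) / 45.7120 * 100
Result: 57.7507 %


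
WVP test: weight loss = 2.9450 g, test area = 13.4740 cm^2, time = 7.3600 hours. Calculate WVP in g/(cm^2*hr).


Formula: WVP = loss / (area * time)
Substituting: WVP = 2.9450 / (13.4740 * 7.3600)
Result: 0.0296969 g/(cm^2*hr)


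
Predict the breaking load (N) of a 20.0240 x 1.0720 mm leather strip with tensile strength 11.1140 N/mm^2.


Formula: F = TS * w * t
Substituting: F = 11.1140 * 20.0240 * 1.0720
Result: 238.5701 N


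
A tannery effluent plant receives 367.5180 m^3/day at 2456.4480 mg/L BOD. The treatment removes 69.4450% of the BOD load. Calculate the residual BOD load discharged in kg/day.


Load_in = volume * conc / 1000 = 367.5180 * 2456.4480 / 1000 = 902.7889 kg/day
Removed = Load_in * eff / 100 = 902.7889 * 69.4450 / 100 = 626.9417 kg/day
Load_out = Load_in - Removed = 902.7889 - 626.9417 = 275.8471 kg/day


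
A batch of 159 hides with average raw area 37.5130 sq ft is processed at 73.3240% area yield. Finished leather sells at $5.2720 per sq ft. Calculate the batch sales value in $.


Raw_total = N * avg_area = 159 * 37.5130 = 5964.5670 sq ft
Finished = Raw_total * yield / 100 = 5964.5670 * 73.3240 / 100 = 4373.4591 sq ft
Value = Finished * price = 4373.4591 * 5.2720 = 23056.8764 $


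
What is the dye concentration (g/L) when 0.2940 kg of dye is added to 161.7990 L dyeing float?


Formula: Conc = dye_mass(kg) / volume(L) * 1000
Substituting: Conc = 0.2940 / 161.7990 * 1000
Result: 1.8171 g/L


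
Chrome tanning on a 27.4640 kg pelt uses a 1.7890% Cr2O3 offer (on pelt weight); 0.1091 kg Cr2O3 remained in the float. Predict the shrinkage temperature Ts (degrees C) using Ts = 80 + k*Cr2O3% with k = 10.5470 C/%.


Offered = pelt * offer_pct / 100 = 27.4640 * 1.7890 / 100 = 0.4913 kg
Uptake = offered - residual = 0.4913 - 0.1091 = 0.3822 kg
Cr2O3% on pelt = uptake / pelt * 100 = 0.3822 / 27.4640 * 100 = 1.3918 %
Ts = 80 + k * Cr2O3% = 80 + 10.5470 * 1.3918 = 94.6788 C


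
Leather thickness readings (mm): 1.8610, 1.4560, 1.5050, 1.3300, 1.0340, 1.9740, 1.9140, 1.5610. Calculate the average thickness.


Formula: Average = sum / n
Substituting: Average = 12.6350 / 8
Result: 1.5794 mm


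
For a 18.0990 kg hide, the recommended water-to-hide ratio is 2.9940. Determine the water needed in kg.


Formula: Water = hide_weight * ratio
Substituting: Water = 18.0990 * 2.9940
Result: 54.1884 kg


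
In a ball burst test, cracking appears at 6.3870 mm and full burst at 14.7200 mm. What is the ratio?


Formula: Ratio = crack / burst
Substituting: Ratio = 6.3870 / 14.7200
Result: 0.4339


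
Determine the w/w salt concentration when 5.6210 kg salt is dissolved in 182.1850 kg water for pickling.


Formula: Conc = salt / (water + salt) * 100
Substituting: Conc = 5.6210 / (182.1850 + 5.6210) * 100
Result: 2.9930 %


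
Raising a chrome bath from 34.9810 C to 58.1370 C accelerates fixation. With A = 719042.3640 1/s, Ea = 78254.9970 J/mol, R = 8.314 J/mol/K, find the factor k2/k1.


T1 = 34.9810 + 273.15 = 308.1310 K; T2 = 58.1370 + 273.15 = 331.2870 K
k1 = A * exp(-Ea/(R*T1)) = 719042.3640 * exp(-78254.9970/(8.314*308.1310)) = 3.8942e-08 1/s
k2 = A * exp(-Ea/(R*T2)) = 719042.3640 * exp(-78254.9970/(8.314*331.2870)) = 3.2938e-07 1/s
k2/k1 = 3.2938e-07 / 3.8942e-08 = 8.4582


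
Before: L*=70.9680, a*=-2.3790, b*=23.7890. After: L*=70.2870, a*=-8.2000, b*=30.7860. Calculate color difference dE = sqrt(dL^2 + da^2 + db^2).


dL = -0.6810, da = -5.8210, db = 6.9970
dE = sqrt((-0.6810)^2 + (-5.8210)^2 + 6.9970^2) = 9.1272


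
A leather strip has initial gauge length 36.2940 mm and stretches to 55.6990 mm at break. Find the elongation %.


Formula: Elongation = (Lf - L0) / L0 * 100
Substituting: Elongation = (55.6990 - 36.2940) / 36.2940 * 100
Result: 53.4661 %


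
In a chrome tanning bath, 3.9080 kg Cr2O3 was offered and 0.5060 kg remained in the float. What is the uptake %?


Formula: Uptake = (offered - residual) / offered * 100
Substituting: Uptake = (3.9080 - 0.5060) / 3.9080 * 100
Result: 87.0522 %


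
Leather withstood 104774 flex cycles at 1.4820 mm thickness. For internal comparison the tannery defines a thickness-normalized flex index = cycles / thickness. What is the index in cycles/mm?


Formula: Index = cycles / thickness
Substituting: Index = 104774 / 1.4820
Result: 70697.7058 cycles/mm


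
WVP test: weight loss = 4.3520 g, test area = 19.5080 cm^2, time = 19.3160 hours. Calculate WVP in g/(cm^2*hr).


Formula: WVP = loss / (area * time)
Substituting: WVP = 4.3520 / (19.5080 * 19.3160)
Result: 0.0115494 g/(cm^2*hr)


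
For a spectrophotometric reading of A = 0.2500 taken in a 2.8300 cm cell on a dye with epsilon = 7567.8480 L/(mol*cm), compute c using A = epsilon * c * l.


Formula: c = A / (epsilon * l)
Substituting: c = 0.2500 / (7567.8480 * 2.8300)
Result: 1.1673e-05 mol/L


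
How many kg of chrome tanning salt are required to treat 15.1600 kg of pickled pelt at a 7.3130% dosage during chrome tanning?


Formula: Chrome = substrate * pct / 100
Substituting: Chrome = 15.1600 * 7.3130 / 100
Result: 1.1087 kg


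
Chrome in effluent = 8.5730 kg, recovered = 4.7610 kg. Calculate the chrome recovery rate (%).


Formula: Recovery = recovered / input * 100
Substituting: Recovery = 4.7610 / 8.5730 * 100
Result: 55.5348 %


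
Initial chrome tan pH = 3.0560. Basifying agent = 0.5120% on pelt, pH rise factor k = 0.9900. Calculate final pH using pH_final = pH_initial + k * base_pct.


Formula: pH_final = pH_initial + k * base_pct
Substituting: pH_final = 3.0560 + 0.9900 * 0.5120
Result: 3.5629


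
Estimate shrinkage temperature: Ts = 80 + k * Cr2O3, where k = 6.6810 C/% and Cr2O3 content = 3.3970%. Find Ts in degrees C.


Formula: Ts = 80 + k * Cr2O3
Substituting: Ts = 80 + 6.6810 * 3.3970
Result: 102.6954 C


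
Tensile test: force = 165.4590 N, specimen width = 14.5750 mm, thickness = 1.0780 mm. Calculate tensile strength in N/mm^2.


Formula: TS = force / (width * thickness)
Substituting: TS = 165.4590 / (14.5750 * 1.0780)
Result: 10.5308 N/mm^2


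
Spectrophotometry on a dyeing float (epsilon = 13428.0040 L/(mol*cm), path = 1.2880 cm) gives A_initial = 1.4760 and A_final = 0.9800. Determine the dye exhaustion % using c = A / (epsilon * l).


c_initial = A_i / (epsilon * l) = 1.4760 / (13428.0040 * 1.2880) = 8.5341e-05 mol/L
c_final = A_f / (epsilon * l) = 0.9800 / (13428.0040 * 1.2880) = 5.6663e-05 mol/L
Exhaustion = (c_initial - c_final) / c_initial * 100 = (8.5341e-05 - 5.6663e-05) / 8.5341e-05 * 100 = 33.6043 %


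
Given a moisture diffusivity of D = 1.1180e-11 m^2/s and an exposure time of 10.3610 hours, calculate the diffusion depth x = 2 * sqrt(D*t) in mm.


t = 10.3610 hr * 3600 = 37299.6000 s
D * t = 1.1180e-11 * 37299.6000 = 4.1701e-07
x = 2 * sqrt(D*t) = 2 * sqrt(4.1701e-07) = 0.00129153 m = 1.2915 mm


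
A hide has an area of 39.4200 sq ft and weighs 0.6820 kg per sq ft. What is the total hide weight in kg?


Formula: Weight = area * weight_per_sqft
Substituting: Weight = 39.4200 * 0.6820
Result: 26.8844 kg


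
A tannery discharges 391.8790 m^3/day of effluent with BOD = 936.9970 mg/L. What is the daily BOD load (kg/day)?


Formula: BOD_load = volume * conc / 1000
Substituting: BOD_load = 391.8790 * 936.9970 / 1000
Result: 367.1894 kg/day


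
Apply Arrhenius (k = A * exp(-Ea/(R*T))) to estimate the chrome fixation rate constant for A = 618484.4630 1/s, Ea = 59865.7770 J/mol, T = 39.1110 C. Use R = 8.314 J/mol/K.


T_K = T_C + 273.15 = 39.1110 + 273.15 = 312.2610 K
exponent = -Ea / (R * T_K) = -59865.7770 / (8.314 * 312.2610) = -23.0596
k = A * exp(exponent) = 618484.4630 * exp(-23.0596) = 5.9799e-05 1/s


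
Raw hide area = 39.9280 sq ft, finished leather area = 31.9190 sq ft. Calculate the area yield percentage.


Formula: Yield = finished / raw * 100
Substituting: Yield = 31.9190 / 39.9280 * 100
Result: 79.9414 %


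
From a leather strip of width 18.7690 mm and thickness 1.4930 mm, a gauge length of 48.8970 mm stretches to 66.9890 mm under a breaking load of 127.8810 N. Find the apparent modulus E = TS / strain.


TS = F / (w * t) = 127.8810 / (18.7690 * 1.4930) = 4.5636 N/mm^2
strain = (Lf - L0) / L0 = (66.9890 - 48.8970) / 48.8970 = 0.3700
E = TS / strain = 4.5636 / 0.3700 = 12.3339 N/mm^2


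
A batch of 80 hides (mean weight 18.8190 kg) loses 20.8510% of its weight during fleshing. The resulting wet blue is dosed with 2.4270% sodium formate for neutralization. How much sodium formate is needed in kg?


Total_raw = N * avg_wt = 80 * 18.8190 = 1505.5200 kg
Substrate = Total_raw * (1 - loss/100) = 1505.5200 * (1 - 20.8510/100) = 1191.6040 kg
Neutralizer = Substrate * pct / 100 = 1191.6040 * 2.4270 / 100 = 28.9202 kg


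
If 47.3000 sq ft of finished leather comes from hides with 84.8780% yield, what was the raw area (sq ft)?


Formula: raw = finished * 100 / yield
Substituting: raw = 47.3000 * 100 / 84.8780
Result: 55.7270 sq ft


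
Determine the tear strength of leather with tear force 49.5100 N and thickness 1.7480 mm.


Formula: Tear strength = force / thickness
Substituting: Tear strength = 49.5100 / 1.7480
Result: 28.3238 N/mm


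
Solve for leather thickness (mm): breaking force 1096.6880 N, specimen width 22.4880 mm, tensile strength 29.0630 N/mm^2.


Formula: t = F / (TS * w)
Substituting: t = 1096.6880 / (29.0630 * 22.4880)
Result: 1.6780 mm


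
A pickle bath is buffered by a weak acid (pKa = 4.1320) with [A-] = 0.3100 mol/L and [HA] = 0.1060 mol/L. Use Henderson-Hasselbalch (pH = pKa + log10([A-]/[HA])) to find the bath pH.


ratio = [A-] / [HA] = 0.3100 / 0.1060 = 2.9245
log10(ratio) = 0.4661
pH = pKa + log10(ratio) = 4.1320 + 0.4661 = 4.5981


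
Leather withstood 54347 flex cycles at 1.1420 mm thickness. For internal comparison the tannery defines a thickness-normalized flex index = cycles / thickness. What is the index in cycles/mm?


Formula: Index = cycles / thickness
Substituting: Index = 54347 / 1.1420
Result: 47589.3170 cycles/mm


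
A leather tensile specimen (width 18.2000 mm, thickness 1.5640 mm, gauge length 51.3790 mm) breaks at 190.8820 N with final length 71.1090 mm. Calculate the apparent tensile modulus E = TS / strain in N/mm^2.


TS = F / (w * t) = 190.8820 / (18.2000 * 1.5640) = 6.7059 N/mm^2
strain = (Lf - L0) / L0 = (71.1090 - 51.3790) / 51.3790 = 0.3840
E = TS / strain = 6.7059 / 0.3840 = 17.4629 N/mm^2


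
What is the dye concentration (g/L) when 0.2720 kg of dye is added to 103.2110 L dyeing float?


Formula: Conc = dye_mass(kg) / volume(L) * 1000
Substituting: Conc = 0.2720 / 103.2110 * 1000
Result: 2.6354 g/L


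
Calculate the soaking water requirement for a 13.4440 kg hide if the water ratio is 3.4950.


Formula: Water = hide_weight * ratio
Substituting: Water = 13.4440 * 3.4950
Result: 46.9868 kg


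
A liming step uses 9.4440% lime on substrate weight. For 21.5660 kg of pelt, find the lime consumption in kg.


Formula: Lime = substrate * pct / 100
Substituting: Lime = 21.5660 * 9.4440 / 100
Result: 2.0367 kg


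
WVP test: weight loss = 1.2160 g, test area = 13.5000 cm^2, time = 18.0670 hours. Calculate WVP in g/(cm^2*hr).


Formula: WVP = loss / (area * time)
Substituting: WVP = 1.2160 / (13.5000 * 18.0670)
Result: 0.00498556 g/(cm^2*hr)


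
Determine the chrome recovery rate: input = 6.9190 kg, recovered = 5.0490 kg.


Formula: Recovery = recovered / input * 100
Substituting: Recovery = 5.0490 / 6.9190 * 100
Result: 72.9730 %


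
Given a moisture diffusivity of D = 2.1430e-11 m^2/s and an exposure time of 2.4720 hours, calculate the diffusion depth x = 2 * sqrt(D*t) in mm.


t = 2.4720 hr * 3600 = 8899.2000 s
D * t = 2.1430e-11 * 8899.2000 = 1.9071e-07
x = 2 * sqrt(D*t) = 2 * sqrt(1.9071e-07) = 8.7341e-04 m = 0.8734 mm


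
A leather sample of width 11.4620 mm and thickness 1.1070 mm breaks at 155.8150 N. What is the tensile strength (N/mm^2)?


Formula: TS = force / (width * thickness)
Substituting: TS = 155.8150 / (11.4620 * 1.1070)
Result: 12.2801 N/mm^2


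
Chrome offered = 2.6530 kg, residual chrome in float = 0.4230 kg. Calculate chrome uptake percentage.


Formula: Uptake = (offered - residual) / offered * 100
Substituting: Uptake = (2.6530 - 0.4230) / 2.6530 * 100
Result: 84.0558 %


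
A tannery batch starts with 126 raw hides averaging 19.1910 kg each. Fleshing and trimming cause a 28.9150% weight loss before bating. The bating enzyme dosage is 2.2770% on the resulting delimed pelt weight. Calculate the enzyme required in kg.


Total_raw = N * avg_wt = 126 * 19.1910 = 2418.0660 kg
Substrate = Total_raw * (1 - loss/100) = 2418.0660 * (1 - 28.9150/100) = 1718.8822 kg
Enzyme = Substrate * pct / 100 = 1718.8822 * 2.2770 / 100 = 39.1389 kg


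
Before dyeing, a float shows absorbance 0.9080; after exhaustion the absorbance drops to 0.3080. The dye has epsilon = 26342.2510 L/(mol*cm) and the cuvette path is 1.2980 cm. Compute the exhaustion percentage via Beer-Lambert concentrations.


c_initial = A_i / (epsilon * l) = 0.9080 / (26342.2510 * 1.2980) = 2.6556e-05 mol/L
c_final = A_f / (epsilon * l) = 0.3080 / (26342.2510 * 1.2980) = 9.0079e-06 mol/L
Exhaustion = (c_initial - c_final) / c_initial * 100 = (2.6556e-05 - 9.0079e-06) / 2.6556e-05 * 100 = 66.0793 %


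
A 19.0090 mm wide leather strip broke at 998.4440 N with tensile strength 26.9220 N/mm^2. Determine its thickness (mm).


Formula: t = F / (TS * w)
Substituting: t = 998.4440 / (26.9220 * 19.0090)
Result: 1.9510 mm


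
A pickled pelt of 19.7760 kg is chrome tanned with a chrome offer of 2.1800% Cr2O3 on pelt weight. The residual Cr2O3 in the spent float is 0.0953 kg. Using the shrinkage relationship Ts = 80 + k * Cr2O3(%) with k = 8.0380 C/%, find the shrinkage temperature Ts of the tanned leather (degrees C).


Offered = pelt * offer_pct / 100 = 19.7760 * 2.1800 / 100 = 0.4311 kg
Uptake = offered - residual = 0.4311 - 0.0953 = 0.3358 kg
Cr2O3% on pelt = uptake / pelt * 100 = 0.3358 / 19.7760 * 100 = 1.6981 %
Ts = 80 + k * Cr2O3% = 80 + 8.0380 * 1.6981 = 93.6493 C


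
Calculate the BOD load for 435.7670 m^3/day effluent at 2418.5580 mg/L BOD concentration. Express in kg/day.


Formula: BOD_load = volume * conc / 1000
Substituting: BOD_load = 435.7670 * 2418.5580 / 1000
Result: 1053.9278 kg/day


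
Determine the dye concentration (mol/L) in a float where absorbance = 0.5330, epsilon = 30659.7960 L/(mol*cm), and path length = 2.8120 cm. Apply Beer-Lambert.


Formula: c = A / (epsilon * l)
Substituting: c = 0.5330 / (30659.7960 * 2.8120)
Result: 6.1822e-06 mol/L


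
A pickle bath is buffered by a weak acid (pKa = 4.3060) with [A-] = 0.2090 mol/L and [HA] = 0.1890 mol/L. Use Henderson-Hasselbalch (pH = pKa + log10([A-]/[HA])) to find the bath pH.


ratio = [A-] / [HA] = 0.2090 / 0.1890 = 1.1058
log10(ratio) = 0.0436845
pH = pKa + log10(ratio) = 4.3060 + 0.0436845 = 4.3497


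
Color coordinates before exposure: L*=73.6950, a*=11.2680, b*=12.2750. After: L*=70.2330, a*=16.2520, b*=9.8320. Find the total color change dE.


dL = -3.4620, da = 4.9840, db = -2.4430
dE = sqrt((-3.4620)^2 + 4.9840^2 + (-2.4430)^2) = 6.5417


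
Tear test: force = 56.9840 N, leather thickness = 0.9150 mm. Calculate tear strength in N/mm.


Formula: Tear strength = force / thickness
Substituting: Tear strength = 56.9840 / 0.9150
Result: 62.2776 N/mm


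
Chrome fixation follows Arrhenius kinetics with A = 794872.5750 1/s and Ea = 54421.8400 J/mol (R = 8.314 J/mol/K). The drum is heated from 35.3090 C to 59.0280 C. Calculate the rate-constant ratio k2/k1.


T1 = 35.3090 + 273.15 = 308.4590 K; T2 = 59.0280 + 273.15 = 332.1780 K
k1 = A * exp(-Ea/(R*T1)) = 794872.5750 * exp(-54421.8400/(8.314*308.4590)) = 4.8321e-04 1/s
k2 = A * exp(-Ea/(R*T2)) = 794872.5750 * exp(-54421.8400/(8.314*332.1780)) = 0.00219893 1/s
k2/k1 = 0.00219893 / 4.8321e-04 = 4.5507


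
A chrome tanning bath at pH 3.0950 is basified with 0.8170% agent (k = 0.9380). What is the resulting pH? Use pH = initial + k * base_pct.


Formula: pH_final = pH_initial + k * base_pct
Substituting: pH_final = 3.0950 + 0.9380 * 0.8170
Result: 3.8613


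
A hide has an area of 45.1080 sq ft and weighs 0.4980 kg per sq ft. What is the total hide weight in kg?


Formula: Weight = area * weight_per_sqft
Substituting: Weight = 45.1080 * 0.4980
Result: 22.4638 kg


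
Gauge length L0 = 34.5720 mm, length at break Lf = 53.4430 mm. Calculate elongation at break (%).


Formula: Elongation = (Lf - L0) / L0 * 100
Substituting: Elongation = (53.4430 - 34.5720) / 34.5720 * 100
Result: 54.5846 %


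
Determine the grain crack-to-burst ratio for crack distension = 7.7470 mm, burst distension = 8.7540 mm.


Formula: Ratio = crack / burst
Substituting: Ratio = 7.7470 / 8.7540
Result: 0.8850


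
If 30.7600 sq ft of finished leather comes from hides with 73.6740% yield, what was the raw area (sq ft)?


Formula: raw = finished * 100 / yield
Substituting: raw = 30.7600 * 100 / 73.6740
Result: 41.7515 sq ft


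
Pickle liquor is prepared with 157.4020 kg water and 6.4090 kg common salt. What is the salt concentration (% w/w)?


Formula: Conc = salt / (water + salt) * 100
Substituting: Conc = 6.4090 / (157.4020 + 6.4090) * 100
Result: 3.9124 %


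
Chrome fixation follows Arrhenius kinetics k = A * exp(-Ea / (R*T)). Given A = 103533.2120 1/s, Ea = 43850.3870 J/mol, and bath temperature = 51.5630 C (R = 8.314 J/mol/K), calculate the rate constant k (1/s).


T_K = T_C + 273.15 = 51.5630 + 273.15 = 324.7130 K
exponent = -Ea / (R * T_K) = -43850.3870 / (8.314 * 324.7130) = -16.2429
k = A * exp(exponent) = 103533.2120 * exp(-16.2429) = 0.00913851 1/s
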